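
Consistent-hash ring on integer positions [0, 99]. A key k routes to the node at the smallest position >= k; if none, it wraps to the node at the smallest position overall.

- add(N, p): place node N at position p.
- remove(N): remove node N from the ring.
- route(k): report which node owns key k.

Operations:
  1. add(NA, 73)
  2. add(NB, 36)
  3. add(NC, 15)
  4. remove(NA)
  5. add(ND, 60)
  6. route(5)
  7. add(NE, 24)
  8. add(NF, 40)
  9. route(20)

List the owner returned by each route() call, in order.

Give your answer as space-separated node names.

Op 1: add NA@73 -> ring=[73:NA]
Op 2: add NB@36 -> ring=[36:NB,73:NA]
Op 3: add NC@15 -> ring=[15:NC,36:NB,73:NA]
Op 4: remove NA -> ring=[15:NC,36:NB]
Op 5: add ND@60 -> ring=[15:NC,36:NB,60:ND]
Op 6: route key 5: smallest pos >= 5 is 15 -> NC
Op 7: add NE@24 -> ring=[15:NC,24:NE,36:NB,60:ND]
Op 8: add NF@40 -> ring=[15:NC,24:NE,36:NB,40:NF,60:ND]
Op 9: route key 20: smallest pos >= 20 is 24 -> NE

Answer: NC NE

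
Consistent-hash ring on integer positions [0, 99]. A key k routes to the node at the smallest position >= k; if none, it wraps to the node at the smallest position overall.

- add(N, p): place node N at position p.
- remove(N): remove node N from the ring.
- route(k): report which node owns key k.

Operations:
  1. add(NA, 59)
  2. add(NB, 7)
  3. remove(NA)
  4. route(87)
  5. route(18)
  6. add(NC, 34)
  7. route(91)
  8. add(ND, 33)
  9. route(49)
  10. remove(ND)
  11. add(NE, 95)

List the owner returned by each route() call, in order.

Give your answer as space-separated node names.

Op 1: add NA@59 -> ring=[59:NA]
Op 2: add NB@7 -> ring=[7:NB,59:NA]
Op 3: remove NA -> ring=[7:NB]
Op 4: route key 87: none >= 87, wrap to smallest pos 7 -> NB
Op 5: route key 18: none >= 18, wrap to smallest pos 7 -> NB
Op 6: add NC@34 -> ring=[7:NB,34:NC]
Op 7: route key 91: none >= 91, wrap to smallest pos 7 -> NB
Op 8: add ND@33 -> ring=[7:NB,33:ND,34:NC]
Op 9: route key 49: none >= 49, wrap to smallest pos 7 -> NB
Op 10: remove ND -> ring=[7:NB,34:NC]
Op 11: add NE@95 -> ring=[7:NB,34:NC,95:NE]

Answer: NB NB NB NB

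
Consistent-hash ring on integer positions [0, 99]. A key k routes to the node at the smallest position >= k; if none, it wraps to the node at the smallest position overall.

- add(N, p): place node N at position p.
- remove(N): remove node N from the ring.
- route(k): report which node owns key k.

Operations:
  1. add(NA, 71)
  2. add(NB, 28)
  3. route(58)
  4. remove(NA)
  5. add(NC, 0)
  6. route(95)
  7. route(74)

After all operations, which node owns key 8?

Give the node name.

Answer: NB

Derivation:
Op 1: add NA@71 -> ring=[71:NA]
Op 2: add NB@28 -> ring=[28:NB,71:NA]
Op 3: route key 58: smallest pos >= 58 is 71 -> NA
Op 4: remove NA -> ring=[28:NB]
Op 5: add NC@0 -> ring=[0:NC,28:NB]
Op 6: route key 95: none >= 95, wrap to smallest pos 0 -> NC
Op 7: route key 74: none >= 74, wrap to smallest pos 0 -> NC
Final route key 8: smallest pos >= 8 is 28 -> NB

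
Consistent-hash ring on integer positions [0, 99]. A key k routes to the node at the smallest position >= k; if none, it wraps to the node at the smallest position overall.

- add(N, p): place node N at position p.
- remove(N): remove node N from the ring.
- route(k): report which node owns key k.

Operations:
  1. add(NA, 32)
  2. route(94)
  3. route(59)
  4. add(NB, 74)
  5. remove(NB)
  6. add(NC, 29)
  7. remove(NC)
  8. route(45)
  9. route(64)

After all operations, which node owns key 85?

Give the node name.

Answer: NA

Derivation:
Op 1: add NA@32 -> ring=[32:NA]
Op 2: route key 94: none >= 94, wrap to smallest pos 32 -> NA
Op 3: route key 59: none >= 59, wrap to smallest pos 32 -> NA
Op 4: add NB@74 -> ring=[32:NA,74:NB]
Op 5: remove NB -> ring=[32:NA]
Op 6: add NC@29 -> ring=[29:NC,32:NA]
Op 7: remove NC -> ring=[32:NA]
Op 8: route key 45: none >= 45, wrap to smallest pos 32 -> NA
Op 9: route key 64: none >= 64, wrap to smallest pos 32 -> NA
Final route key 85: none >= 85, wrap to smallest pos 32 -> NA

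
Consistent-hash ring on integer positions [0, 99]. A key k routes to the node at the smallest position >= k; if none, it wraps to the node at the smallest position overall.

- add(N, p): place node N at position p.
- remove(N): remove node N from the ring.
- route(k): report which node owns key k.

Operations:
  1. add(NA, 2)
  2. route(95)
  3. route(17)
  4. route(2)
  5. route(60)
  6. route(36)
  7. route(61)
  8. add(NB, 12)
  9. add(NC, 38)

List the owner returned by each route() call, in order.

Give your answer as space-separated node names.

Op 1: add NA@2 -> ring=[2:NA]
Op 2: route key 95: none >= 95, wrap to smallest pos 2 -> NA
Op 3: route key 17: none >= 17, wrap to smallest pos 2 -> NA
Op 4: route key 2: smallest pos >= 2 is 2 -> NA
Op 5: route key 60: none >= 60, wrap to smallest pos 2 -> NA
Op 6: route key 36: none >= 36, wrap to smallest pos 2 -> NA
Op 7: route key 61: none >= 61, wrap to smallest pos 2 -> NA
Op 8: add NB@12 -> ring=[2:NA,12:NB]
Op 9: add NC@38 -> ring=[2:NA,12:NB,38:NC]

Answer: NA NA NA NA NA NA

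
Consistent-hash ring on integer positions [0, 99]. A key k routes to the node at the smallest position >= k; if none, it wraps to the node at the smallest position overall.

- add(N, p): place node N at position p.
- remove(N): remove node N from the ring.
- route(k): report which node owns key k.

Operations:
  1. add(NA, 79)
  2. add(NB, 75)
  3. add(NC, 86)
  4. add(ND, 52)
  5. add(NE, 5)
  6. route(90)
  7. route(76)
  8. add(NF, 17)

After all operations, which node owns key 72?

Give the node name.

Answer: NB

Derivation:
Op 1: add NA@79 -> ring=[79:NA]
Op 2: add NB@75 -> ring=[75:NB,79:NA]
Op 3: add NC@86 -> ring=[75:NB,79:NA,86:NC]
Op 4: add ND@52 -> ring=[52:ND,75:NB,79:NA,86:NC]
Op 5: add NE@5 -> ring=[5:NE,52:ND,75:NB,79:NA,86:NC]
Op 6: route key 90: none >= 90, wrap to smallest pos 5 -> NE
Op 7: route key 76: smallest pos >= 76 is 79 -> NA
Op 8: add NF@17 -> ring=[5:NE,17:NF,52:ND,75:NB,79:NA,86:NC]
Final route key 72: smallest pos >= 72 is 75 -> NB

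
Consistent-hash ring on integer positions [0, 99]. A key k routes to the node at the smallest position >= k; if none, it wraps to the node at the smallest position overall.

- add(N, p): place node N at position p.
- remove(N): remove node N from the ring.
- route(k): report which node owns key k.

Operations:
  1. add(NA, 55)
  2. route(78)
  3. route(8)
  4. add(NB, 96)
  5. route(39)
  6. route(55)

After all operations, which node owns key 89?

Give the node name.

Op 1: add NA@55 -> ring=[55:NA]
Op 2: route key 78: none >= 78, wrap to smallest pos 55 -> NA
Op 3: route key 8: smallest pos >= 8 is 55 -> NA
Op 4: add NB@96 -> ring=[55:NA,96:NB]
Op 5: route key 39: smallest pos >= 39 is 55 -> NA
Op 6: route key 55: smallest pos >= 55 is 55 -> NA
Final route key 89: smallest pos >= 89 is 96 -> NB

Answer: NB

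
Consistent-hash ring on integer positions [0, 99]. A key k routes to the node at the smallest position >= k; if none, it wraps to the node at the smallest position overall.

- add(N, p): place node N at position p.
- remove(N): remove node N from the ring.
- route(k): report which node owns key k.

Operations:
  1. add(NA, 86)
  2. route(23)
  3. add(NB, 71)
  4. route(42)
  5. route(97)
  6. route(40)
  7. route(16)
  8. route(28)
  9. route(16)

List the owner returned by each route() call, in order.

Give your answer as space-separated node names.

Op 1: add NA@86 -> ring=[86:NA]
Op 2: route key 23: smallest pos >= 23 is 86 -> NA
Op 3: add NB@71 -> ring=[71:NB,86:NA]
Op 4: route key 42: smallest pos >= 42 is 71 -> NB
Op 5: route key 97: none >= 97, wrap to smallest pos 71 -> NB
Op 6: route key 40: smallest pos >= 40 is 71 -> NB
Op 7: route key 16: smallest pos >= 16 is 71 -> NB
Op 8: route key 28: smallest pos >= 28 is 71 -> NB
Op 9: route key 16: smallest pos >= 16 is 71 -> NB

Answer: NA NB NB NB NB NB NB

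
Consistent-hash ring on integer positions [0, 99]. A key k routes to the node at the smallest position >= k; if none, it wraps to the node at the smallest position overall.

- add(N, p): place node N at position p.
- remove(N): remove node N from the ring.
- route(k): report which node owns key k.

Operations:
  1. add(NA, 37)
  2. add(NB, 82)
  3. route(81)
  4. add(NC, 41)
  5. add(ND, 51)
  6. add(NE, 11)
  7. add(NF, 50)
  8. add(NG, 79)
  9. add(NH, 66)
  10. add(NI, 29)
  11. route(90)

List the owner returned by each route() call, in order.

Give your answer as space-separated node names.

Answer: NB NE

Derivation:
Op 1: add NA@37 -> ring=[37:NA]
Op 2: add NB@82 -> ring=[37:NA,82:NB]
Op 3: route key 81: smallest pos >= 81 is 82 -> NB
Op 4: add NC@41 -> ring=[37:NA,41:NC,82:NB]
Op 5: add ND@51 -> ring=[37:NA,41:NC,51:ND,82:NB]
Op 6: add NE@11 -> ring=[11:NE,37:NA,41:NC,51:ND,82:NB]
Op 7: add NF@50 -> ring=[11:NE,37:NA,41:NC,50:NF,51:ND,82:NB]
Op 8: add NG@79 -> ring=[11:NE,37:NA,41:NC,50:NF,51:ND,79:NG,82:NB]
Op 9: add NH@66 -> ring=[11:NE,37:NA,41:NC,50:NF,51:ND,66:NH,79:NG,82:NB]
Op 10: add NI@29 -> ring=[11:NE,29:NI,37:NA,41:NC,50:NF,51:ND,66:NH,79:NG,82:NB]
Op 11: route key 90: none >= 90, wrap to smallest pos 11 -> NE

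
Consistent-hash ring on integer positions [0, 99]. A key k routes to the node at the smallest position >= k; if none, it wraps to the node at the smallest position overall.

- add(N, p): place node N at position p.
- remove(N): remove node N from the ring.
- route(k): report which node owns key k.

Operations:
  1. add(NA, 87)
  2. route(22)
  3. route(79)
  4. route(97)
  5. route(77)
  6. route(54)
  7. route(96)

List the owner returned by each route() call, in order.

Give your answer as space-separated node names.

Op 1: add NA@87 -> ring=[87:NA]
Op 2: route key 22: smallest pos >= 22 is 87 -> NA
Op 3: route key 79: smallest pos >= 79 is 87 -> NA
Op 4: route key 97: none >= 97, wrap to smallest pos 87 -> NA
Op 5: route key 77: smallest pos >= 77 is 87 -> NA
Op 6: route key 54: smallest pos >= 54 is 87 -> NA
Op 7: route key 96: none >= 96, wrap to smallest pos 87 -> NA

Answer: NA NA NA NA NA NA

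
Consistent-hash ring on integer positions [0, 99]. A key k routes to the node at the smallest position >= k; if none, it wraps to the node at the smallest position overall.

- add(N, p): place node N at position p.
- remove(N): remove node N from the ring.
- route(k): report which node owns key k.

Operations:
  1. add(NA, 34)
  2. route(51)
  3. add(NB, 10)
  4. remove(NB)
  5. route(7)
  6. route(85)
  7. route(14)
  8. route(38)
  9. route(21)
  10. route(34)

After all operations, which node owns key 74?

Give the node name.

Op 1: add NA@34 -> ring=[34:NA]
Op 2: route key 51: none >= 51, wrap to smallest pos 34 -> NA
Op 3: add NB@10 -> ring=[10:NB,34:NA]
Op 4: remove NB -> ring=[34:NA]
Op 5: route key 7: smallest pos >= 7 is 34 -> NA
Op 6: route key 85: none >= 85, wrap to smallest pos 34 -> NA
Op 7: route key 14: smallest pos >= 14 is 34 -> NA
Op 8: route key 38: none >= 38, wrap to smallest pos 34 -> NA
Op 9: route key 21: smallest pos >= 21 is 34 -> NA
Op 10: route key 34: smallest pos >= 34 is 34 -> NA
Final route key 74: none >= 74, wrap to smallest pos 34 -> NA

Answer: NA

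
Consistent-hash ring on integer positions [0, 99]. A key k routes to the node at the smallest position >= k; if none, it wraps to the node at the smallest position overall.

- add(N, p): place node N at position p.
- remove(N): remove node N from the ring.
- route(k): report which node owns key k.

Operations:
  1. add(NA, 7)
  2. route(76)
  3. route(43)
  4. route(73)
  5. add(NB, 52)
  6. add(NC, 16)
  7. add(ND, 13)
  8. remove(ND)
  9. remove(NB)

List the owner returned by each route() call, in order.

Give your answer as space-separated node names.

Op 1: add NA@7 -> ring=[7:NA]
Op 2: route key 76: none >= 76, wrap to smallest pos 7 -> NA
Op 3: route key 43: none >= 43, wrap to smallest pos 7 -> NA
Op 4: route key 73: none >= 73, wrap to smallest pos 7 -> NA
Op 5: add NB@52 -> ring=[7:NA,52:NB]
Op 6: add NC@16 -> ring=[7:NA,16:NC,52:NB]
Op 7: add ND@13 -> ring=[7:NA,13:ND,16:NC,52:NB]
Op 8: remove ND -> ring=[7:NA,16:NC,52:NB]
Op 9: remove NB -> ring=[7:NA,16:NC]

Answer: NA NA NA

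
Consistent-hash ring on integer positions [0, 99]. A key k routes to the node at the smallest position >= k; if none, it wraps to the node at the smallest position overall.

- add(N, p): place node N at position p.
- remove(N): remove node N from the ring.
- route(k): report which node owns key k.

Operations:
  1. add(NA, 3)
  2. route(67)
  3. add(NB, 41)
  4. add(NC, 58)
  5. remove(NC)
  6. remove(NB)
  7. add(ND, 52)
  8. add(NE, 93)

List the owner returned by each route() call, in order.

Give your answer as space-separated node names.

Answer: NA

Derivation:
Op 1: add NA@3 -> ring=[3:NA]
Op 2: route key 67: none >= 67, wrap to smallest pos 3 -> NA
Op 3: add NB@41 -> ring=[3:NA,41:NB]
Op 4: add NC@58 -> ring=[3:NA,41:NB,58:NC]
Op 5: remove NC -> ring=[3:NA,41:NB]
Op 6: remove NB -> ring=[3:NA]
Op 7: add ND@52 -> ring=[3:NA,52:ND]
Op 8: add NE@93 -> ring=[3:NA,52:ND,93:NE]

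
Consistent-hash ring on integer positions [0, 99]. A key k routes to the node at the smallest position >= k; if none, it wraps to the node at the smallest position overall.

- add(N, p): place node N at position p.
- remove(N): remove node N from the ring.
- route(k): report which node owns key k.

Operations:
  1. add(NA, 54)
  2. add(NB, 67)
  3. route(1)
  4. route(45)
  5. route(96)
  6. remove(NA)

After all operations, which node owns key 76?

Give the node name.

Answer: NB

Derivation:
Op 1: add NA@54 -> ring=[54:NA]
Op 2: add NB@67 -> ring=[54:NA,67:NB]
Op 3: route key 1: smallest pos >= 1 is 54 -> NA
Op 4: route key 45: smallest pos >= 45 is 54 -> NA
Op 5: route key 96: none >= 96, wrap to smallest pos 54 -> NA
Op 6: remove NA -> ring=[67:NB]
Final route key 76: none >= 76, wrap to smallest pos 67 -> NB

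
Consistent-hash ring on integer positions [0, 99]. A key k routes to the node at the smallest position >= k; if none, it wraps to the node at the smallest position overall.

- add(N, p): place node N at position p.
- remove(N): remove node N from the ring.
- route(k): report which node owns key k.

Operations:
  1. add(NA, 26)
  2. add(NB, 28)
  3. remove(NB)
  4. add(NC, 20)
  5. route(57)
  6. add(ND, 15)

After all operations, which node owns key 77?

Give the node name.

Answer: ND

Derivation:
Op 1: add NA@26 -> ring=[26:NA]
Op 2: add NB@28 -> ring=[26:NA,28:NB]
Op 3: remove NB -> ring=[26:NA]
Op 4: add NC@20 -> ring=[20:NC,26:NA]
Op 5: route key 57: none >= 57, wrap to smallest pos 20 -> NC
Op 6: add ND@15 -> ring=[15:ND,20:NC,26:NA]
Final route key 77: none >= 77, wrap to smallest pos 15 -> ND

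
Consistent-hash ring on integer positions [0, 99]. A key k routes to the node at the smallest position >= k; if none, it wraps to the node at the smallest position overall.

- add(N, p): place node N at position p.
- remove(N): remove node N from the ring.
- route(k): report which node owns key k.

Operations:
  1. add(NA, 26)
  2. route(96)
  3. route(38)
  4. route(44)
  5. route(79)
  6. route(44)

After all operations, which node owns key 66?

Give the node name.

Answer: NA

Derivation:
Op 1: add NA@26 -> ring=[26:NA]
Op 2: route key 96: none >= 96, wrap to smallest pos 26 -> NA
Op 3: route key 38: none >= 38, wrap to smallest pos 26 -> NA
Op 4: route key 44: none >= 44, wrap to smallest pos 26 -> NA
Op 5: route key 79: none >= 79, wrap to smallest pos 26 -> NA
Op 6: route key 44: none >= 44, wrap to smallest pos 26 -> NA
Final route key 66: none >= 66, wrap to smallest pos 26 -> NA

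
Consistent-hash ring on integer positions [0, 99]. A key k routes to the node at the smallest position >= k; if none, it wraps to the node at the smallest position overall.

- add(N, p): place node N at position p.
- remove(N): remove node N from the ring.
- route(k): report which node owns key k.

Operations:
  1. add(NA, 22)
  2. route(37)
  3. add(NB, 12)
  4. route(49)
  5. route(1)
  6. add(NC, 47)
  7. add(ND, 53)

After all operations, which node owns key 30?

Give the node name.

Answer: NC

Derivation:
Op 1: add NA@22 -> ring=[22:NA]
Op 2: route key 37: none >= 37, wrap to smallest pos 22 -> NA
Op 3: add NB@12 -> ring=[12:NB,22:NA]
Op 4: route key 49: none >= 49, wrap to smallest pos 12 -> NB
Op 5: route key 1: smallest pos >= 1 is 12 -> NB
Op 6: add NC@47 -> ring=[12:NB,22:NA,47:NC]
Op 7: add ND@53 -> ring=[12:NB,22:NA,47:NC,53:ND]
Final route key 30: smallest pos >= 30 is 47 -> NC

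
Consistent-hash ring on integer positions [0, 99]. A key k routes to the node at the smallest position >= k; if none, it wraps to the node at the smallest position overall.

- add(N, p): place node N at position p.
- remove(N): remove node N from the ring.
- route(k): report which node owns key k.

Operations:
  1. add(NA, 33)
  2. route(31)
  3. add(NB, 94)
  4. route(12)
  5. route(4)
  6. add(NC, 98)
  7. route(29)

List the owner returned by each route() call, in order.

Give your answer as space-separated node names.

Answer: NA NA NA NA

Derivation:
Op 1: add NA@33 -> ring=[33:NA]
Op 2: route key 31: smallest pos >= 31 is 33 -> NA
Op 3: add NB@94 -> ring=[33:NA,94:NB]
Op 4: route key 12: smallest pos >= 12 is 33 -> NA
Op 5: route key 4: smallest pos >= 4 is 33 -> NA
Op 6: add NC@98 -> ring=[33:NA,94:NB,98:NC]
Op 7: route key 29: smallest pos >= 29 is 33 -> NA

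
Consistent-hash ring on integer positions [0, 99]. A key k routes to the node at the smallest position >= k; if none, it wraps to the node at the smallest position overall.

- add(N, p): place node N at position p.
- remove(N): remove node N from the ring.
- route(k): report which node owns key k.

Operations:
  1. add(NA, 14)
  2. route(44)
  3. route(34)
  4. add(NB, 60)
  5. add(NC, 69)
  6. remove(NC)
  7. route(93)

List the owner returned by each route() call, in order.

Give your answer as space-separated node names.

Answer: NA NA NA

Derivation:
Op 1: add NA@14 -> ring=[14:NA]
Op 2: route key 44: none >= 44, wrap to smallest pos 14 -> NA
Op 3: route key 34: none >= 34, wrap to smallest pos 14 -> NA
Op 4: add NB@60 -> ring=[14:NA,60:NB]
Op 5: add NC@69 -> ring=[14:NA,60:NB,69:NC]
Op 6: remove NC -> ring=[14:NA,60:NB]
Op 7: route key 93: none >= 93, wrap to smallest pos 14 -> NA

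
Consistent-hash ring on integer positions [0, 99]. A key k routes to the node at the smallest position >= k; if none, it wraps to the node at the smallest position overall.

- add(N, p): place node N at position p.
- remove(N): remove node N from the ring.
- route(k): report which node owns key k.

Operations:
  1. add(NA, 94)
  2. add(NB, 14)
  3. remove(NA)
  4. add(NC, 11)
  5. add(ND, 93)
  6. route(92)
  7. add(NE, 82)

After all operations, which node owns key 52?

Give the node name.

Op 1: add NA@94 -> ring=[94:NA]
Op 2: add NB@14 -> ring=[14:NB,94:NA]
Op 3: remove NA -> ring=[14:NB]
Op 4: add NC@11 -> ring=[11:NC,14:NB]
Op 5: add ND@93 -> ring=[11:NC,14:NB,93:ND]
Op 6: route key 92: smallest pos >= 92 is 93 -> ND
Op 7: add NE@82 -> ring=[11:NC,14:NB,82:NE,93:ND]
Final route key 52: smallest pos >= 52 is 82 -> NE

Answer: NE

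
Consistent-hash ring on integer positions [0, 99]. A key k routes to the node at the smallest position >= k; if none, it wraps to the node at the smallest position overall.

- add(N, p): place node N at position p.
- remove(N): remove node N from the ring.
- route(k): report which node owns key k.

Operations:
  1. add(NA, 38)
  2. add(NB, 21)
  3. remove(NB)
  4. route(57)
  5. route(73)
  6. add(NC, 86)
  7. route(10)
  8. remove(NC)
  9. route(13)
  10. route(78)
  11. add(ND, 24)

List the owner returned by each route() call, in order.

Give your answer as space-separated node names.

Answer: NA NA NA NA NA

Derivation:
Op 1: add NA@38 -> ring=[38:NA]
Op 2: add NB@21 -> ring=[21:NB,38:NA]
Op 3: remove NB -> ring=[38:NA]
Op 4: route key 57: none >= 57, wrap to smallest pos 38 -> NA
Op 5: route key 73: none >= 73, wrap to smallest pos 38 -> NA
Op 6: add NC@86 -> ring=[38:NA,86:NC]
Op 7: route key 10: smallest pos >= 10 is 38 -> NA
Op 8: remove NC -> ring=[38:NA]
Op 9: route key 13: smallest pos >= 13 is 38 -> NA
Op 10: route key 78: none >= 78, wrap to smallest pos 38 -> NA
Op 11: add ND@24 -> ring=[24:ND,38:NA]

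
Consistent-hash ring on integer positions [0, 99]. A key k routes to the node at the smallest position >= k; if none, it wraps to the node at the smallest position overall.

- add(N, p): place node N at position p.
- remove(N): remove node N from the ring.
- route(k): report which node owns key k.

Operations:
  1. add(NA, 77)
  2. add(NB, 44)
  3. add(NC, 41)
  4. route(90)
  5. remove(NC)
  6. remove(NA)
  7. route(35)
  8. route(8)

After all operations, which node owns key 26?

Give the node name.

Answer: NB

Derivation:
Op 1: add NA@77 -> ring=[77:NA]
Op 2: add NB@44 -> ring=[44:NB,77:NA]
Op 3: add NC@41 -> ring=[41:NC,44:NB,77:NA]
Op 4: route key 90: none >= 90, wrap to smallest pos 41 -> NC
Op 5: remove NC -> ring=[44:NB,77:NA]
Op 6: remove NA -> ring=[44:NB]
Op 7: route key 35: smallest pos >= 35 is 44 -> NB
Op 8: route key 8: smallest pos >= 8 is 44 -> NB
Final route key 26: smallest pos >= 26 is 44 -> NB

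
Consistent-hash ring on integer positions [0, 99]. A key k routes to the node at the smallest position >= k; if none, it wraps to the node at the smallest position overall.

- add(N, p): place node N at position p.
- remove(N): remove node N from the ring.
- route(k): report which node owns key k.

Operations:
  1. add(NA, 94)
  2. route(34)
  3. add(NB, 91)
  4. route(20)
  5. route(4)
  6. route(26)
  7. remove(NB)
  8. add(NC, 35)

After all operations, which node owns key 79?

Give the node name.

Op 1: add NA@94 -> ring=[94:NA]
Op 2: route key 34: smallest pos >= 34 is 94 -> NA
Op 3: add NB@91 -> ring=[91:NB,94:NA]
Op 4: route key 20: smallest pos >= 20 is 91 -> NB
Op 5: route key 4: smallest pos >= 4 is 91 -> NB
Op 6: route key 26: smallest pos >= 26 is 91 -> NB
Op 7: remove NB -> ring=[94:NA]
Op 8: add NC@35 -> ring=[35:NC,94:NA]
Final route key 79: smallest pos >= 79 is 94 -> NA

Answer: NA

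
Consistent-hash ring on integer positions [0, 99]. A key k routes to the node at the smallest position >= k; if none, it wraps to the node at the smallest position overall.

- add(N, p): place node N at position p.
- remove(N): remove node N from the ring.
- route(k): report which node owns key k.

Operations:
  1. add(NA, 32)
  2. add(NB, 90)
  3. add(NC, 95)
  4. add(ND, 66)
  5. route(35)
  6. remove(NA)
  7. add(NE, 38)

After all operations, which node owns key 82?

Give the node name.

Op 1: add NA@32 -> ring=[32:NA]
Op 2: add NB@90 -> ring=[32:NA,90:NB]
Op 3: add NC@95 -> ring=[32:NA,90:NB,95:NC]
Op 4: add ND@66 -> ring=[32:NA,66:ND,90:NB,95:NC]
Op 5: route key 35: smallest pos >= 35 is 66 -> ND
Op 6: remove NA -> ring=[66:ND,90:NB,95:NC]
Op 7: add NE@38 -> ring=[38:NE,66:ND,90:NB,95:NC]
Final route key 82: smallest pos >= 82 is 90 -> NB

Answer: NB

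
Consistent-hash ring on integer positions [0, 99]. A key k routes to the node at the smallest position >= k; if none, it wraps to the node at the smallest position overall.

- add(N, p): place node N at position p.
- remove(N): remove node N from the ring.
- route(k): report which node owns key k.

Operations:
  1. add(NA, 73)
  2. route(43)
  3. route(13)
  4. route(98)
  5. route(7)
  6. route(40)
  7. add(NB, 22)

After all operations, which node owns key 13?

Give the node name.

Answer: NB

Derivation:
Op 1: add NA@73 -> ring=[73:NA]
Op 2: route key 43: smallest pos >= 43 is 73 -> NA
Op 3: route key 13: smallest pos >= 13 is 73 -> NA
Op 4: route key 98: none >= 98, wrap to smallest pos 73 -> NA
Op 5: route key 7: smallest pos >= 7 is 73 -> NA
Op 6: route key 40: smallest pos >= 40 is 73 -> NA
Op 7: add NB@22 -> ring=[22:NB,73:NA]
Final route key 13: smallest pos >= 13 is 22 -> NB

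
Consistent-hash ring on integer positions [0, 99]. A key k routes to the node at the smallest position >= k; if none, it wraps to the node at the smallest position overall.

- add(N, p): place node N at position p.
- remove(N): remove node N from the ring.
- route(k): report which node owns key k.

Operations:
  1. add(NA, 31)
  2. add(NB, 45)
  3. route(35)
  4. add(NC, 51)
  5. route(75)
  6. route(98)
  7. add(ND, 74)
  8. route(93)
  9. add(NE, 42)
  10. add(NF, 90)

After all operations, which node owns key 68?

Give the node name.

Answer: ND

Derivation:
Op 1: add NA@31 -> ring=[31:NA]
Op 2: add NB@45 -> ring=[31:NA,45:NB]
Op 3: route key 35: smallest pos >= 35 is 45 -> NB
Op 4: add NC@51 -> ring=[31:NA,45:NB,51:NC]
Op 5: route key 75: none >= 75, wrap to smallest pos 31 -> NA
Op 6: route key 98: none >= 98, wrap to smallest pos 31 -> NA
Op 7: add ND@74 -> ring=[31:NA,45:NB,51:NC,74:ND]
Op 8: route key 93: none >= 93, wrap to smallest pos 31 -> NA
Op 9: add NE@42 -> ring=[31:NA,42:NE,45:NB,51:NC,74:ND]
Op 10: add NF@90 -> ring=[31:NA,42:NE,45:NB,51:NC,74:ND,90:NF]
Final route key 68: smallest pos >= 68 is 74 -> ND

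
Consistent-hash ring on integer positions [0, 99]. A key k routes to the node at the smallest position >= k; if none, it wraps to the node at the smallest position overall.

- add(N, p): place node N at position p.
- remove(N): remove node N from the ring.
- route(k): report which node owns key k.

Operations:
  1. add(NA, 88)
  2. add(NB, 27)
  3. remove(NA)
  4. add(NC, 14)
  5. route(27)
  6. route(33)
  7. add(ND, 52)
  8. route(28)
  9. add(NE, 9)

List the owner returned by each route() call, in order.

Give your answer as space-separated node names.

Answer: NB NC ND

Derivation:
Op 1: add NA@88 -> ring=[88:NA]
Op 2: add NB@27 -> ring=[27:NB,88:NA]
Op 3: remove NA -> ring=[27:NB]
Op 4: add NC@14 -> ring=[14:NC,27:NB]
Op 5: route key 27: smallest pos >= 27 is 27 -> NB
Op 6: route key 33: none >= 33, wrap to smallest pos 14 -> NC
Op 7: add ND@52 -> ring=[14:NC,27:NB,52:ND]
Op 8: route key 28: smallest pos >= 28 is 52 -> ND
Op 9: add NE@9 -> ring=[9:NE,14:NC,27:NB,52:ND]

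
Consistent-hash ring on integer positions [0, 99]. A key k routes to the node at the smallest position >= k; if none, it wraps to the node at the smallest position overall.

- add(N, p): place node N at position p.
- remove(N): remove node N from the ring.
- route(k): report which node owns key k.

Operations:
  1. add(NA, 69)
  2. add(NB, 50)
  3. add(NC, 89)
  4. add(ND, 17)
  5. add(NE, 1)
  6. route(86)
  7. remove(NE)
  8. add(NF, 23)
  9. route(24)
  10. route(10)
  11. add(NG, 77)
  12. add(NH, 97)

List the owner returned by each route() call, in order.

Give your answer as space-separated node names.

Op 1: add NA@69 -> ring=[69:NA]
Op 2: add NB@50 -> ring=[50:NB,69:NA]
Op 3: add NC@89 -> ring=[50:NB,69:NA,89:NC]
Op 4: add ND@17 -> ring=[17:ND,50:NB,69:NA,89:NC]
Op 5: add NE@1 -> ring=[1:NE,17:ND,50:NB,69:NA,89:NC]
Op 6: route key 86: smallest pos >= 86 is 89 -> NC
Op 7: remove NE -> ring=[17:ND,50:NB,69:NA,89:NC]
Op 8: add NF@23 -> ring=[17:ND,23:NF,50:NB,69:NA,89:NC]
Op 9: route key 24: smallest pos >= 24 is 50 -> NB
Op 10: route key 10: smallest pos >= 10 is 17 -> ND
Op 11: add NG@77 -> ring=[17:ND,23:NF,50:NB,69:NA,77:NG,89:NC]
Op 12: add NH@97 -> ring=[17:ND,23:NF,50:NB,69:NA,77:NG,89:NC,97:NH]

Answer: NC NB ND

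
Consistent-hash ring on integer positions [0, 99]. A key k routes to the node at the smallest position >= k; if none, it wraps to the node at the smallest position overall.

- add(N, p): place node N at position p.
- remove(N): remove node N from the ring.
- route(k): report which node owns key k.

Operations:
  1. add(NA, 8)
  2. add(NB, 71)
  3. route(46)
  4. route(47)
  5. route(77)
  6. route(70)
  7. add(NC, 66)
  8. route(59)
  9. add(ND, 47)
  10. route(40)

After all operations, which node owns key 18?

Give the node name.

Op 1: add NA@8 -> ring=[8:NA]
Op 2: add NB@71 -> ring=[8:NA,71:NB]
Op 3: route key 46: smallest pos >= 46 is 71 -> NB
Op 4: route key 47: smallest pos >= 47 is 71 -> NB
Op 5: route key 77: none >= 77, wrap to smallest pos 8 -> NA
Op 6: route key 70: smallest pos >= 70 is 71 -> NB
Op 7: add NC@66 -> ring=[8:NA,66:NC,71:NB]
Op 8: route key 59: smallest pos >= 59 is 66 -> NC
Op 9: add ND@47 -> ring=[8:NA,47:ND,66:NC,71:NB]
Op 10: route key 40: smallest pos >= 40 is 47 -> ND
Final route key 18: smallest pos >= 18 is 47 -> ND

Answer: ND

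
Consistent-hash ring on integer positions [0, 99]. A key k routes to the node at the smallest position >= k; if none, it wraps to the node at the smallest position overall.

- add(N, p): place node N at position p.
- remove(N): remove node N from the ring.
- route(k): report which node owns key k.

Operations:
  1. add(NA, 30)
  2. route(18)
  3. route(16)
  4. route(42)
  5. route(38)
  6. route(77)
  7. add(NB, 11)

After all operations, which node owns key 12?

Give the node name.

Op 1: add NA@30 -> ring=[30:NA]
Op 2: route key 18: smallest pos >= 18 is 30 -> NA
Op 3: route key 16: smallest pos >= 16 is 30 -> NA
Op 4: route key 42: none >= 42, wrap to smallest pos 30 -> NA
Op 5: route key 38: none >= 38, wrap to smallest pos 30 -> NA
Op 6: route key 77: none >= 77, wrap to smallest pos 30 -> NA
Op 7: add NB@11 -> ring=[11:NB,30:NA]
Final route key 12: smallest pos >= 12 is 30 -> NA

Answer: NA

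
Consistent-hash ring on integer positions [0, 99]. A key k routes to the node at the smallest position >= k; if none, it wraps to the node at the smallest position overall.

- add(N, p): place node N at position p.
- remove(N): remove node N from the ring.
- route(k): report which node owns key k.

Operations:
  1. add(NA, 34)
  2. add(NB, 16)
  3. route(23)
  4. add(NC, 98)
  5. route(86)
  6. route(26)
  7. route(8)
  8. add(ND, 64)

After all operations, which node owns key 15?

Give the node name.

Op 1: add NA@34 -> ring=[34:NA]
Op 2: add NB@16 -> ring=[16:NB,34:NA]
Op 3: route key 23: smallest pos >= 23 is 34 -> NA
Op 4: add NC@98 -> ring=[16:NB,34:NA,98:NC]
Op 5: route key 86: smallest pos >= 86 is 98 -> NC
Op 6: route key 26: smallest pos >= 26 is 34 -> NA
Op 7: route key 8: smallest pos >= 8 is 16 -> NB
Op 8: add ND@64 -> ring=[16:NB,34:NA,64:ND,98:NC]
Final route key 15: smallest pos >= 15 is 16 -> NB

Answer: NB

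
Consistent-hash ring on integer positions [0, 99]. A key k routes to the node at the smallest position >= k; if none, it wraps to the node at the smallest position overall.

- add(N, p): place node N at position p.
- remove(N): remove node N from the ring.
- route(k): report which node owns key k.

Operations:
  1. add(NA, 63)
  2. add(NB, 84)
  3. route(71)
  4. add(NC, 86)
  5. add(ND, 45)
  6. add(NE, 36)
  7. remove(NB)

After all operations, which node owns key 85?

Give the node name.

Op 1: add NA@63 -> ring=[63:NA]
Op 2: add NB@84 -> ring=[63:NA,84:NB]
Op 3: route key 71: smallest pos >= 71 is 84 -> NB
Op 4: add NC@86 -> ring=[63:NA,84:NB,86:NC]
Op 5: add ND@45 -> ring=[45:ND,63:NA,84:NB,86:NC]
Op 6: add NE@36 -> ring=[36:NE,45:ND,63:NA,84:NB,86:NC]
Op 7: remove NB -> ring=[36:NE,45:ND,63:NA,86:NC]
Final route key 85: smallest pos >= 85 is 86 -> NC

Answer: NC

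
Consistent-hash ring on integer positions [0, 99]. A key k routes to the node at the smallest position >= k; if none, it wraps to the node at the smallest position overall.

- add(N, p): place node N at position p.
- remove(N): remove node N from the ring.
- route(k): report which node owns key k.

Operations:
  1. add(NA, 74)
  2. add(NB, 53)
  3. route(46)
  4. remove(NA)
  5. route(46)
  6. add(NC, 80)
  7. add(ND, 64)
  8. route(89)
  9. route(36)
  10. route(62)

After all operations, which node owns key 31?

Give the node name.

Answer: NB

Derivation:
Op 1: add NA@74 -> ring=[74:NA]
Op 2: add NB@53 -> ring=[53:NB,74:NA]
Op 3: route key 46: smallest pos >= 46 is 53 -> NB
Op 4: remove NA -> ring=[53:NB]
Op 5: route key 46: smallest pos >= 46 is 53 -> NB
Op 6: add NC@80 -> ring=[53:NB,80:NC]
Op 7: add ND@64 -> ring=[53:NB,64:ND,80:NC]
Op 8: route key 89: none >= 89, wrap to smallest pos 53 -> NB
Op 9: route key 36: smallest pos >= 36 is 53 -> NB
Op 10: route key 62: smallest pos >= 62 is 64 -> ND
Final route key 31: smallest pos >= 31 is 53 -> NB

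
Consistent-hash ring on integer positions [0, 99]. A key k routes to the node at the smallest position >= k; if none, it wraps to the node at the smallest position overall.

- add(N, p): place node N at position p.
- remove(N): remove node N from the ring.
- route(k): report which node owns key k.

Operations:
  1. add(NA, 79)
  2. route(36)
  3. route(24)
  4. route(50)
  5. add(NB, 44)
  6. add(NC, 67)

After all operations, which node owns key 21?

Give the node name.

Answer: NB

Derivation:
Op 1: add NA@79 -> ring=[79:NA]
Op 2: route key 36: smallest pos >= 36 is 79 -> NA
Op 3: route key 24: smallest pos >= 24 is 79 -> NA
Op 4: route key 50: smallest pos >= 50 is 79 -> NA
Op 5: add NB@44 -> ring=[44:NB,79:NA]
Op 6: add NC@67 -> ring=[44:NB,67:NC,79:NA]
Final route key 21: smallest pos >= 21 is 44 -> NB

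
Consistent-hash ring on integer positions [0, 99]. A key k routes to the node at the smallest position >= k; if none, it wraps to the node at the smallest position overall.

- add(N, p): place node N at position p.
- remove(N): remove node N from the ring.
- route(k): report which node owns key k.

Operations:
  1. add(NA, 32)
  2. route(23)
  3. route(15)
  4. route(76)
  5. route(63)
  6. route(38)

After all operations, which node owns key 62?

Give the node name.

Op 1: add NA@32 -> ring=[32:NA]
Op 2: route key 23: smallest pos >= 23 is 32 -> NA
Op 3: route key 15: smallest pos >= 15 is 32 -> NA
Op 4: route key 76: none >= 76, wrap to smallest pos 32 -> NA
Op 5: route key 63: none >= 63, wrap to smallest pos 32 -> NA
Op 6: route key 38: none >= 38, wrap to smallest pos 32 -> NA
Final route key 62: none >= 62, wrap to smallest pos 32 -> NA

Answer: NA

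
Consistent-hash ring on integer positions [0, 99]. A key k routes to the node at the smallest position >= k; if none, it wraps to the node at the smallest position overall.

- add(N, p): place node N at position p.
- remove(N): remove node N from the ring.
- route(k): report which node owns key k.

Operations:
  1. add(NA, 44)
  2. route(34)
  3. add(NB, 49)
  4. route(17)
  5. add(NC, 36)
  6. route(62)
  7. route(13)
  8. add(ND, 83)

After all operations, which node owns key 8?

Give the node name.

Op 1: add NA@44 -> ring=[44:NA]
Op 2: route key 34: smallest pos >= 34 is 44 -> NA
Op 3: add NB@49 -> ring=[44:NA,49:NB]
Op 4: route key 17: smallest pos >= 17 is 44 -> NA
Op 5: add NC@36 -> ring=[36:NC,44:NA,49:NB]
Op 6: route key 62: none >= 62, wrap to smallest pos 36 -> NC
Op 7: route key 13: smallest pos >= 13 is 36 -> NC
Op 8: add ND@83 -> ring=[36:NC,44:NA,49:NB,83:ND]
Final route key 8: smallest pos >= 8 is 36 -> NC

Answer: NC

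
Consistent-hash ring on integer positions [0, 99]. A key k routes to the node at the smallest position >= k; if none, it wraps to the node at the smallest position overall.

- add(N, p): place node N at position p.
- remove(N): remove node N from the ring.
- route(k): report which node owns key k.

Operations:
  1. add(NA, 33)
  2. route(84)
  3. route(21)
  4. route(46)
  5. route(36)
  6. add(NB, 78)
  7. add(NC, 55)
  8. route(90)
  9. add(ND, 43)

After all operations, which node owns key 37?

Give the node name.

Op 1: add NA@33 -> ring=[33:NA]
Op 2: route key 84: none >= 84, wrap to smallest pos 33 -> NA
Op 3: route key 21: smallest pos >= 21 is 33 -> NA
Op 4: route key 46: none >= 46, wrap to smallest pos 33 -> NA
Op 5: route key 36: none >= 36, wrap to smallest pos 33 -> NA
Op 6: add NB@78 -> ring=[33:NA,78:NB]
Op 7: add NC@55 -> ring=[33:NA,55:NC,78:NB]
Op 8: route key 90: none >= 90, wrap to smallest pos 33 -> NA
Op 9: add ND@43 -> ring=[33:NA,43:ND,55:NC,78:NB]
Final route key 37: smallest pos >= 37 is 43 -> ND

Answer: ND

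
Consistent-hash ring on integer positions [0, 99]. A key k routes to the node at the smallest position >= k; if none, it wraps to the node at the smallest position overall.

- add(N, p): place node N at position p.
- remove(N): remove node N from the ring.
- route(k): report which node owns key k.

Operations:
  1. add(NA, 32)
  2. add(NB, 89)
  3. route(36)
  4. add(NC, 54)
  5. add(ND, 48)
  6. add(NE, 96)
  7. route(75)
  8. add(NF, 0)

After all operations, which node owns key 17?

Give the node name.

Op 1: add NA@32 -> ring=[32:NA]
Op 2: add NB@89 -> ring=[32:NA,89:NB]
Op 3: route key 36: smallest pos >= 36 is 89 -> NB
Op 4: add NC@54 -> ring=[32:NA,54:NC,89:NB]
Op 5: add ND@48 -> ring=[32:NA,48:ND,54:NC,89:NB]
Op 6: add NE@96 -> ring=[32:NA,48:ND,54:NC,89:NB,96:NE]
Op 7: route key 75: smallest pos >= 75 is 89 -> NB
Op 8: add NF@0 -> ring=[0:NF,32:NA,48:ND,54:NC,89:NB,96:NE]
Final route key 17: smallest pos >= 17 is 32 -> NA

Answer: NA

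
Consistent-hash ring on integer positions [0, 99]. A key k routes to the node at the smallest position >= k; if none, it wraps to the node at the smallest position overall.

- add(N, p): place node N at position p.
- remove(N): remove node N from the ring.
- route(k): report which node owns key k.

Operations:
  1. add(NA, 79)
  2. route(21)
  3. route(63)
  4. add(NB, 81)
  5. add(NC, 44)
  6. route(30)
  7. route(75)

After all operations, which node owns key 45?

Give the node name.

Answer: NA

Derivation:
Op 1: add NA@79 -> ring=[79:NA]
Op 2: route key 21: smallest pos >= 21 is 79 -> NA
Op 3: route key 63: smallest pos >= 63 is 79 -> NA
Op 4: add NB@81 -> ring=[79:NA,81:NB]
Op 5: add NC@44 -> ring=[44:NC,79:NA,81:NB]
Op 6: route key 30: smallest pos >= 30 is 44 -> NC
Op 7: route key 75: smallest pos >= 75 is 79 -> NA
Final route key 45: smallest pos >= 45 is 79 -> NA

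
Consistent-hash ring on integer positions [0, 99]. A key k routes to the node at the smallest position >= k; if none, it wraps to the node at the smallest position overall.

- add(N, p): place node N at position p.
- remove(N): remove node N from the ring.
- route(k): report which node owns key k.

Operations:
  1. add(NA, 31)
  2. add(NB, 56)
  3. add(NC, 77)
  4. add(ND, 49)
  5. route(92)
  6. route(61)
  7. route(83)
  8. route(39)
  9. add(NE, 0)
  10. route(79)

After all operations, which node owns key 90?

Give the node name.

Answer: NE

Derivation:
Op 1: add NA@31 -> ring=[31:NA]
Op 2: add NB@56 -> ring=[31:NA,56:NB]
Op 3: add NC@77 -> ring=[31:NA,56:NB,77:NC]
Op 4: add ND@49 -> ring=[31:NA,49:ND,56:NB,77:NC]
Op 5: route key 92: none >= 92, wrap to smallest pos 31 -> NA
Op 6: route key 61: smallest pos >= 61 is 77 -> NC
Op 7: route key 83: none >= 83, wrap to smallest pos 31 -> NA
Op 8: route key 39: smallest pos >= 39 is 49 -> ND
Op 9: add NE@0 -> ring=[0:NE,31:NA,49:ND,56:NB,77:NC]
Op 10: route key 79: none >= 79, wrap to smallest pos 0 -> NE
Final route key 90: none >= 90, wrap to smallest pos 0 -> NE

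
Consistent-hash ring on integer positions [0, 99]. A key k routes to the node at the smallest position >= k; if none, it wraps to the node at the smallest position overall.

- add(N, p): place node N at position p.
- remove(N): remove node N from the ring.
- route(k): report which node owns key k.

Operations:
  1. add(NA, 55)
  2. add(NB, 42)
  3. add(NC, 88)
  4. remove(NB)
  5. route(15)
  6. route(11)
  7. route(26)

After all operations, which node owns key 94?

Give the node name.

Op 1: add NA@55 -> ring=[55:NA]
Op 2: add NB@42 -> ring=[42:NB,55:NA]
Op 3: add NC@88 -> ring=[42:NB,55:NA,88:NC]
Op 4: remove NB -> ring=[55:NA,88:NC]
Op 5: route key 15: smallest pos >= 15 is 55 -> NA
Op 6: route key 11: smallest pos >= 11 is 55 -> NA
Op 7: route key 26: smallest pos >= 26 is 55 -> NA
Final route key 94: none >= 94, wrap to smallest pos 55 -> NA

Answer: NA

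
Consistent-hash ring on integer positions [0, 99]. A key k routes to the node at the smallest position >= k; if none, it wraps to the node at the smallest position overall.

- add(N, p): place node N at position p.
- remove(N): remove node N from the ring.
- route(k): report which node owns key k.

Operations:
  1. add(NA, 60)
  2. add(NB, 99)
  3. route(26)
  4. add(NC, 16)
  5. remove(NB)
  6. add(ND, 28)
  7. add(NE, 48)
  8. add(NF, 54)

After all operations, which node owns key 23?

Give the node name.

Op 1: add NA@60 -> ring=[60:NA]
Op 2: add NB@99 -> ring=[60:NA,99:NB]
Op 3: route key 26: smallest pos >= 26 is 60 -> NA
Op 4: add NC@16 -> ring=[16:NC,60:NA,99:NB]
Op 5: remove NB -> ring=[16:NC,60:NA]
Op 6: add ND@28 -> ring=[16:NC,28:ND,60:NA]
Op 7: add NE@48 -> ring=[16:NC,28:ND,48:NE,60:NA]
Op 8: add NF@54 -> ring=[16:NC,28:ND,48:NE,54:NF,60:NA]
Final route key 23: smallest pos >= 23 is 28 -> ND

Answer: ND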